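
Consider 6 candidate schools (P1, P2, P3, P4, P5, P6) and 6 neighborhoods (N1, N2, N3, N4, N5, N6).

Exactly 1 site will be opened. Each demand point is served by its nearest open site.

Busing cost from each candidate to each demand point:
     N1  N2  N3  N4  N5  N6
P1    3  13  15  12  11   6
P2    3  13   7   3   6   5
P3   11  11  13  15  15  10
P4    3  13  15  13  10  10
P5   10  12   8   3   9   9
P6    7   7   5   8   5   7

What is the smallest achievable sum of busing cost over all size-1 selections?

Open {P2}.
  N1→P2 3, N2→P2 13, N3→P2 7, N4→P2 3, N5→P2 6, N6→P2 5  ⇒ total 37.
Compare {P6}: total 39.
Compare {P5}: total 51.
No size-1 selection does better; minimum is 37.

37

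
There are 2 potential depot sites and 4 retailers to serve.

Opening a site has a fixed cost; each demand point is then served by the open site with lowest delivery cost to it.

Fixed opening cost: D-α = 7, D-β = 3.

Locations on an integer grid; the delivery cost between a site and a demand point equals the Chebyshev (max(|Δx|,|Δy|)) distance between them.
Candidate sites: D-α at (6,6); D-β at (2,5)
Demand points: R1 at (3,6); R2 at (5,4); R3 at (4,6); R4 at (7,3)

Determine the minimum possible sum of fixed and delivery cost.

Open {D-β}: assign each demand point to its cheapest open site.
  R1→D-β 1, R2→D-β 3, R3→D-β 2, R4→D-β 5
  delivery cost 11, fixed 3 → total 14.
Compare {D-α}: delivery cost 10 + fixed 7 = 17.
Compare {D-α, D-β}: delivery cost 8 + fixed 10 = 18.

14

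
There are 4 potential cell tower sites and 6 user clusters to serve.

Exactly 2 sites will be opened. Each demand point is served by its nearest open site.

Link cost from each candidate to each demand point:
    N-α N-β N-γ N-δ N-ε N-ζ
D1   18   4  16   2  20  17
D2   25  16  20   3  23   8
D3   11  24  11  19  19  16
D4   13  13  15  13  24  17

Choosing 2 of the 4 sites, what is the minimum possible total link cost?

63

Open {D1, D3}.
  N-α→D3 11, N-β→D1 4, N-γ→D3 11, N-δ→D1 2, N-ε→D3 19, N-ζ→D3 16  ⇒ total 63.
Compare {D1, D2}: total 68.
Compare {D2, D3}: total 68.
No size-2 selection does better; minimum is 63.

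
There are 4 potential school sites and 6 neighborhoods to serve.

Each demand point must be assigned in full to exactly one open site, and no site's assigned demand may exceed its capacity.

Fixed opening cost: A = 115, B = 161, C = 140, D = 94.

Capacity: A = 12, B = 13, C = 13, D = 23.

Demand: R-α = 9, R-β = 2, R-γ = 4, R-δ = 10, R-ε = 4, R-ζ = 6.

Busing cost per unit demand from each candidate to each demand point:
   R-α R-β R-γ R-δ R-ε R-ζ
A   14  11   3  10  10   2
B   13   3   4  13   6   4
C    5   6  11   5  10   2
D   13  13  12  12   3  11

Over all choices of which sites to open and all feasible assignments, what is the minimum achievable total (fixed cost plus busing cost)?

504

Open {A, D}; cheapest assignment that respects the capacities:
  A (cap 12, load 12): R-β, R-γ, R-ζ — cost 2×11 + 4×3 + 6×2 = 46
  D (cap 23, load 23): R-α, R-δ, R-ε — cost 9×13 + 10×12 + 4×3 = 249
  Shipping 295, fixed 209 → total 504.
  Any other capacity-feasible assignment to {A, D} ships for at least 295.
Compare {C, D}: its best feasible assignment gives total 539.
Compare {B, D}: its best feasible assignment gives total 550.
Every other set of open sites that can feasibly serve all demand totals ≥ 539 even under its best assignment. Minimum: 504.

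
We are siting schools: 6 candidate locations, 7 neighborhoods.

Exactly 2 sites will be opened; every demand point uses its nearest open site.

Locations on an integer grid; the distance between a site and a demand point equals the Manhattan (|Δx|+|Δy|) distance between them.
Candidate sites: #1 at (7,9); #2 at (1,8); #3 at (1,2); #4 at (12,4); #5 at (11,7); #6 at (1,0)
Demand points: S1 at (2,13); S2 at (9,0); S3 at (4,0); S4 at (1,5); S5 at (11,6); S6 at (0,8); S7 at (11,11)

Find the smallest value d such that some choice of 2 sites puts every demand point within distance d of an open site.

Open {#1, #6}.
  Farthest demand point is S1 at distance 9 (to #1); all others are ≤ 9.
With {#1, #3} the worst case is 10.
With {#1, #2} the worst case is 11.
No size-2 selection achieves below 9.

9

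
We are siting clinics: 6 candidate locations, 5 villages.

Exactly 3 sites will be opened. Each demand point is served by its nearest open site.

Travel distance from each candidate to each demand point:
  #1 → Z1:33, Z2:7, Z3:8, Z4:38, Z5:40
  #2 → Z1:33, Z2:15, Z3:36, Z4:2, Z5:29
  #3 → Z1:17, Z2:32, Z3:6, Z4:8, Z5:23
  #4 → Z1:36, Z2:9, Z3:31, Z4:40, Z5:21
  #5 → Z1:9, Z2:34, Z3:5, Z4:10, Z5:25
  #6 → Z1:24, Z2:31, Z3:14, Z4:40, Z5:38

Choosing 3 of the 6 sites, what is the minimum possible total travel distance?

Open {#2, #4, #5}.
  Z1→#5 9, Z2→#4 9, Z3→#5 5, Z4→#2 2, Z5→#4 21  ⇒ total 46.
Compare {#1, #2, #5}: total 48.
Compare {#1, #3, #5}: total 52.
No size-3 selection does better; minimum is 46.

46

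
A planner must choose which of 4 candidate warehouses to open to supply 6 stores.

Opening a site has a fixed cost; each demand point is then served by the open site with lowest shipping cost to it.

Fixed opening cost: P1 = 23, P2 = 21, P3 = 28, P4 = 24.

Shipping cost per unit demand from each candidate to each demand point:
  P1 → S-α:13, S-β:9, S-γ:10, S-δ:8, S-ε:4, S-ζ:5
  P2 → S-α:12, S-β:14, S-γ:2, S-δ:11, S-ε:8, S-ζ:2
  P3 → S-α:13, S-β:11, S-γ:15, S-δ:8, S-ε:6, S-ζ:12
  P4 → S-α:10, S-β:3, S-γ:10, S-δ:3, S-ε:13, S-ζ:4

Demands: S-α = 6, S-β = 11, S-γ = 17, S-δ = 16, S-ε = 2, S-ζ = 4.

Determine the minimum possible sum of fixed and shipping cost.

244

Open {P2, P4}: assign each demand point to its cheapest open site.
  S-α→P4 6×10=60, S-β→P4 11×3=33, S-γ→P2 17×2=34, S-δ→P4 16×3=48, S-ε→P2 2×8=16, S-ζ→P2 4×2=8
  shipping cost 199, fixed 45 → total 244.
Compare {P1, P2, P4}: shipping cost 191 + fixed 68 = 259.
Compare {P2, P3, P4}: shipping cost 195 + fixed 73 = 268.
Compare {P1, P2, P3, P4}: shipping cost 191 + fixed 96 = 287.
All other subsets cost ≥ 259. Minimum total cost: 244.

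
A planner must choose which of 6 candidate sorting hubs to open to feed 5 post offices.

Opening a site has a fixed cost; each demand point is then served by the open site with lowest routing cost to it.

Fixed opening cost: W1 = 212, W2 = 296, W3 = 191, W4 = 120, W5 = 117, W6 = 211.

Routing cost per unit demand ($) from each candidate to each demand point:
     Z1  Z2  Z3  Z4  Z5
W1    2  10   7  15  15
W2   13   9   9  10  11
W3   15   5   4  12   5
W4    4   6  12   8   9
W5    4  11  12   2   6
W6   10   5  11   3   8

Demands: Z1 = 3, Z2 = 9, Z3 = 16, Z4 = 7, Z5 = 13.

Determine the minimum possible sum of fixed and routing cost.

494

Open {W3}: assign each demand point to its cheapest open site.
  Z1→W3 3×15=45, Z2→W3 9×5=45, Z3→W3 16×4=64, Z4→W3 7×12=84, Z5→W3 13×5=65
  routing cost 303, fixed 191 → total 494.
Compare {W3, W5}: routing cost 200 + fixed 308 = 508.
Compare {W5}: routing cost 395 + fixed 117 = 512.
Compare {W4}: routing cost 431 + fixed 120 = 551.
All other subsets cost ≥ 508. Minimum total cost: 494.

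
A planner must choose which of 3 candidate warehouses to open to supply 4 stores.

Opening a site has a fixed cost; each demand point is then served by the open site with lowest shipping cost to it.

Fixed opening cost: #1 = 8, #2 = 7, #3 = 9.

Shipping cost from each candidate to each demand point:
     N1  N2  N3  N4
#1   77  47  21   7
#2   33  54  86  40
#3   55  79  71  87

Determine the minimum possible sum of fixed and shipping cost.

Open {#1, #2}: assign each demand point to its cheapest open site.
  N1→#2 33, N2→#1 47, N3→#1 21, N4→#1 7
  shipping cost 108, fixed 15 → total 123.
Compare {#1, #2, #3}: shipping cost 108 + fixed 24 = 132.
Compare {#1, #3}: shipping cost 130 + fixed 17 = 147.
Compare {#1}: shipping cost 152 + fixed 8 = 160.
All other subsets cost ≥ 132. Minimum total cost: 123.

123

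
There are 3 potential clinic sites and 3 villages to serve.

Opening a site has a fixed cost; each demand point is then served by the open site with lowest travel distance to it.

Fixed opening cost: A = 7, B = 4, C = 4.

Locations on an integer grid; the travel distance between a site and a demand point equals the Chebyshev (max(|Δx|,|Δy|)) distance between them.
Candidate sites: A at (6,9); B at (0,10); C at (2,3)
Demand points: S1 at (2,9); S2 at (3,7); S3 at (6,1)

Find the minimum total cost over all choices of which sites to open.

Open {B, C}: assign each demand point to its cheapest open site.
  S1→B 2, S2→B 3, S3→C 4
  travel distance 9, fixed 8 → total 17.
Compare {B}: travel distance 14 + fixed 4 = 18.
Compare {C}: travel distance 14 + fixed 4 = 18.
Compare {A}: travel distance 15 + fixed 7 = 22.
All other subsets cost ≥ 18. Minimum total cost: 17.

17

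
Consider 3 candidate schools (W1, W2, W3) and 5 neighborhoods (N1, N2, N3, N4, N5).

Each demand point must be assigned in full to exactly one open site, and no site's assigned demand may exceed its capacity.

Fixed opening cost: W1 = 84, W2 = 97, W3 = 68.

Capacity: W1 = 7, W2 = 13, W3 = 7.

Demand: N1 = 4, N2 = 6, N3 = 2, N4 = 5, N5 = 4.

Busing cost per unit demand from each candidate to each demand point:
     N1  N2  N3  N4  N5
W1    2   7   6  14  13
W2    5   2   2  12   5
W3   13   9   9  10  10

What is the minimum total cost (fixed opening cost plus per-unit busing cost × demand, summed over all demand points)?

343

Open {W1, W2, W3}; cheapest assignment that respects the capacities:
  W1 (cap 7, load 4): N1 — cost 4×2 = 8
  W2 (cap 13, load 12): N2, N3, N5 — cost 6×2 + 2×2 + 4×5 = 36
  W3 (cap 7, load 5): N4 — cost 5×10 = 50
  Shipping 94, fixed 249 → total 343.
  Any other capacity-feasible assignment to {W1, W2, W3} ships for at least 94.
Total demand is 21 and no other set of sites has combined capacity ≥ 21, so {W1, W2, W3} is the only feasible choice of open sites. Minimum: 343.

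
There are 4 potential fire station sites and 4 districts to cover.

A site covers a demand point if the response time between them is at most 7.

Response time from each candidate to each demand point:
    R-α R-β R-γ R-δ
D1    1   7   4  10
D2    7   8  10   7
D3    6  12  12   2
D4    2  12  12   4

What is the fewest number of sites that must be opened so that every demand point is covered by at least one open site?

2

Coverage sets (demand points within 7 of each site):
  D1: {R-α, R-β, R-γ}
  D2: {R-α, R-δ}
  D3: {R-α, R-δ}
  D4: {R-α, R-δ}
No single site covers all 4 demand points.
But {D1, D2} covers everything, so the minimum is 2.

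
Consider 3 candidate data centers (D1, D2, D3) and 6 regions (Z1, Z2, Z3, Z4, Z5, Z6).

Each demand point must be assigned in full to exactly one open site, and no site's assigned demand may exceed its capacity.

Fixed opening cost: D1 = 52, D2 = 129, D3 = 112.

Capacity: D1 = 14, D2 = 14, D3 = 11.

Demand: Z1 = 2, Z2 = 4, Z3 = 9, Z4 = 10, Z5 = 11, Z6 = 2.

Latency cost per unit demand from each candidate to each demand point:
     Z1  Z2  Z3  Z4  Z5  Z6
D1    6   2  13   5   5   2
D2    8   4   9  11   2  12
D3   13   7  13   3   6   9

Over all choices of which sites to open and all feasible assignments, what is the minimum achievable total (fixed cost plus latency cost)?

Open {D1, D2, D3}; cheapest assignment that respects the capacities:
  D1 (cap 14, load 14): Z1, Z4, Z6 — cost 2×6 + 10×5 + 2×2 = 66
  D2 (cap 14, load 13): Z2, Z3 — cost 4×4 + 9×9 = 97
  D3 (cap 11, load 11): Z5 — cost 11×6 = 66
  Shipping 229, fixed 293 → total 522.
  Any other capacity-feasible assignment to {D1, D2, D3} ships for at least 229.
Total demand is 38 and no other set of sites has combined capacity ≥ 38, so {D1, D2, D3} is the only feasible choice of open sites. Minimum: 522.

522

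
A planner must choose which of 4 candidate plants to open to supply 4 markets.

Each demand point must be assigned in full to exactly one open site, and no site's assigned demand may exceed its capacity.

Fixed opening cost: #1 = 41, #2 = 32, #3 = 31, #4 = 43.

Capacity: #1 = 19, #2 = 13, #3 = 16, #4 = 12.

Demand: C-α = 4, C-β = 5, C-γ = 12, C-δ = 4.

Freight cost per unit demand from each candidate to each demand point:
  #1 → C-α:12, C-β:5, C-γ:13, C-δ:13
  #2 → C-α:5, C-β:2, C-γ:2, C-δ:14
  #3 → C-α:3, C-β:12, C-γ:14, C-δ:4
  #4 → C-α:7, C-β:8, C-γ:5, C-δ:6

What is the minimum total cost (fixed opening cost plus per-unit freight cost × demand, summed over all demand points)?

175

Open {#2, #3}; cheapest assignment that respects the capacities:
  #2 (cap 13, load 12): C-γ — cost 12×2 = 24
  #3 (cap 16, load 13): C-α, C-β, C-δ — cost 4×3 + 5×12 + 4×4 = 88
  Shipping 112, fixed 63 → total 175.
  Any other capacity-feasible assignment to {#2, #3} ships for at least 112.
Compare {#1, #2, #3}: its best feasible assignment gives total 181.
Compare {#2, #3, #4}: its best feasible assignment gives total 198.
Every other set of open sites that can feasibly serve all demand totals ≥ 181 even under its best assignment. Minimum: 175.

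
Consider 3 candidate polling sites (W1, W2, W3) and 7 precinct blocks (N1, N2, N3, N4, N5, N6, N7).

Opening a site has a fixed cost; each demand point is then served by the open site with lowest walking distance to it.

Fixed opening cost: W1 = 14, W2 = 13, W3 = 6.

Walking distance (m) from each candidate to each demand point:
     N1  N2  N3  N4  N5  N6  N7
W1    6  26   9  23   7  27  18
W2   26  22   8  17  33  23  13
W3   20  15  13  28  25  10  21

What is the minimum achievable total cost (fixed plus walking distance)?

Open {W1, W3}: assign each demand point to its cheapest open site.
  N1→W1 6, N2→W3 15, N3→W1 9, N4→W1 23, N5→W1 7, N6→W3 10, N7→W1 18
  walking distance 88, fixed 20 → total 108.
Compare {W1, W2, W3}: walking distance 76 + fixed 33 = 109.
Compare {W1, W2}: walking distance 96 + fixed 27 = 123.
Compare {W2, W3}: walking distance 108 + fixed 19 = 127.
All other subsets cost ≥ 109. Minimum total cost: 108.

108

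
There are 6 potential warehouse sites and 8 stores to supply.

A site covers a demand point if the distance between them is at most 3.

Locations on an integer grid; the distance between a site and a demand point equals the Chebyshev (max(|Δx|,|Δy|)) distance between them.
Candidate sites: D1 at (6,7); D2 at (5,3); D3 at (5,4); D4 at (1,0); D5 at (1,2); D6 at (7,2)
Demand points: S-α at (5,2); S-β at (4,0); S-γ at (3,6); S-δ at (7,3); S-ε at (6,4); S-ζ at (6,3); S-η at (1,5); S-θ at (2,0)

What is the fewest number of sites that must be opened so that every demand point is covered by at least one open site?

Coverage sets (demand points within 3 of each site):
  D1: {S-γ, S-ε}
  D2: {S-α, S-β, S-γ, S-δ, S-ε, S-ζ, S-θ}
  D3: {S-α, S-γ, S-δ, S-ε, S-ζ}
  D4: {S-β, S-θ}
  D5: {S-β, S-η, S-θ}
  D6: {S-α, S-β, S-δ, S-ε, S-ζ}
No single site covers all 8 demand points.
But {D2, D5} covers everything, so the minimum is 2.

2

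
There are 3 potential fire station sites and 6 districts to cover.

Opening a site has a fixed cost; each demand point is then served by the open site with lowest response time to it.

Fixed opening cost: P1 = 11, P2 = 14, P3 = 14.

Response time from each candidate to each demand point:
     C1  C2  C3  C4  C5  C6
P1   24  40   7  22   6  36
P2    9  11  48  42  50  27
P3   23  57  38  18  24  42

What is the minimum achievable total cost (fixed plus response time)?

Open {P1, P2}: assign each demand point to its cheapest open site.
  C1→P2 9, C2→P2 11, C3→P1 7, C4→P1 22, C5→P1 6, C6→P2 27
  response time 82, fixed 25 → total 107.
Compare {P1, P2, P3}: response time 78 + fixed 39 = 117.
Compare {P1}: response time 135 + fixed 11 = 146.
Compare {P1, P3}: response time 130 + fixed 25 = 155.
All other subsets cost ≥ 117. Minimum total cost: 107.

107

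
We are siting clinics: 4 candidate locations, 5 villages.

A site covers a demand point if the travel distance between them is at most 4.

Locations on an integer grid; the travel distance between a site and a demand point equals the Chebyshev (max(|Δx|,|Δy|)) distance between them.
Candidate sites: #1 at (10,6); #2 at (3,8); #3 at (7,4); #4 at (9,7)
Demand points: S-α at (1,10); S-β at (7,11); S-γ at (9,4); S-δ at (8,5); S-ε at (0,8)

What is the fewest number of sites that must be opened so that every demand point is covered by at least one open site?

2

Coverage sets (demand points within 4 of each site):
  #1: {S-γ, S-δ}
  #2: {S-α, S-β, S-ε}
  #3: {S-γ, S-δ}
  #4: {S-β, S-γ, S-δ}
No single site covers all 5 demand points.
But {#1, #2} covers everything, so the minimum is 2.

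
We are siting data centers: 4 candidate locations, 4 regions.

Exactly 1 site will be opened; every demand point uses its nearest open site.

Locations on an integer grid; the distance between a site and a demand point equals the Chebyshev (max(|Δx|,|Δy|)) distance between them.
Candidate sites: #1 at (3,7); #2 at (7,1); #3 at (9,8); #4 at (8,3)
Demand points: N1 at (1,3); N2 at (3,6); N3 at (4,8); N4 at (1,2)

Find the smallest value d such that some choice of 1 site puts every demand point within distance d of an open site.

5

Open {#1}.
  Farthest demand point is N4 at distance 5 (to #1); all others are ≤ 5.
With {#2} the worst case is 7.
With {#4} the worst case is 7.
No size-1 selection achieves below 5.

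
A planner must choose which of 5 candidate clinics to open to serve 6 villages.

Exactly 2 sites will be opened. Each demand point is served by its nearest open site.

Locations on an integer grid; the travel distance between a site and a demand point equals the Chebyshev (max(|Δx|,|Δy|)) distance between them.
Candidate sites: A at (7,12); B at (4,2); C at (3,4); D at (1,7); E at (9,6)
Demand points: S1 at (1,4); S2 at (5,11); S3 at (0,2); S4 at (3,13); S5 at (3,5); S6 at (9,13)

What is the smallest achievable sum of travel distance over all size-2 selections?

14

Open {A, C}.
  S1→C 2, S2→A 2, S3→C 3, S4→A 4, S5→C 1, S6→A 2  ⇒ total 14.
Compare {A, B}: total 18.
Compare {A, D}: total 18.
No size-2 selection does better; minimum is 14.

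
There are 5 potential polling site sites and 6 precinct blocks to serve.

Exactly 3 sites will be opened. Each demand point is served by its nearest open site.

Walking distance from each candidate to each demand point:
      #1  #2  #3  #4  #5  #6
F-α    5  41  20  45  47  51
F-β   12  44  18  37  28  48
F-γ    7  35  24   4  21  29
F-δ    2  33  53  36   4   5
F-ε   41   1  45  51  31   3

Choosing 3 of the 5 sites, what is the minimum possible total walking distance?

Open {F-γ, F-δ, F-ε}.
  #1→F-δ 2, #2→F-ε 1, #3→F-γ 24, #4→F-γ 4, #5→F-δ 4, #6→F-ε 3  ⇒ total 38.
Compare {F-α, F-γ, F-ε}: total 54.
Compare {F-β, F-γ, F-ε}: total 54.
No size-3 selection does better; minimum is 38.

38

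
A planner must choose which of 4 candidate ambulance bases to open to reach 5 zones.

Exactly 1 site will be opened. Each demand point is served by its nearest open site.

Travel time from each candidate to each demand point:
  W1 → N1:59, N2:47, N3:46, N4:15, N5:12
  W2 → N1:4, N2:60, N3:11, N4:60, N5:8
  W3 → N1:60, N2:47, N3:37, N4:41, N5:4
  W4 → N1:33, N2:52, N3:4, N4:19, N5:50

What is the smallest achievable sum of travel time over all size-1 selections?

Open {W2}.
  N1→W2 4, N2→W2 60, N3→W2 11, N4→W2 60, N5→W2 8  ⇒ total 143.
Compare {W4}: total 158.
Compare {W1}: total 179.
No size-1 selection does better; minimum is 143.

143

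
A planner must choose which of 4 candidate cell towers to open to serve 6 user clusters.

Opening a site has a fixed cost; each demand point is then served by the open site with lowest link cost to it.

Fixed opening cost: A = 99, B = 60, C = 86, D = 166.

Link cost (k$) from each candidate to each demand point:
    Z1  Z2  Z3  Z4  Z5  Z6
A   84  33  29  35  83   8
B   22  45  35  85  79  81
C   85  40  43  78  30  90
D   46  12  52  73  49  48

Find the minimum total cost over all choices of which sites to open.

Open {A, B}: assign each demand point to its cheapest open site.
  Z1→B 22, Z2→A 33, Z3→A 29, Z4→A 35, Z5→B 79, Z6→A 8
  link cost 206, fixed 159 → total 365.
Compare {A}: link cost 272 + fixed 99 = 371.
Compare {A, B, C}: link cost 157 + fixed 245 = 402.
Compare {A, C}: link cost 219 + fixed 185 = 404.
All other subsets cost ≥ 371. Minimum total cost: 365.

365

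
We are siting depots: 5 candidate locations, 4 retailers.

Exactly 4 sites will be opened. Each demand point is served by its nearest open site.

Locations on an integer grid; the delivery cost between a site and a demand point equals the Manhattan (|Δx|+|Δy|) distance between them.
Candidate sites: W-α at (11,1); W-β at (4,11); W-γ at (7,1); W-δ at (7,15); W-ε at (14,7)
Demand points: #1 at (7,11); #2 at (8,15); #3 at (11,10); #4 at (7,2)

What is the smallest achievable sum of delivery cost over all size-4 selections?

Open {W-β, W-γ, W-δ, W-ε}.
  #1→W-β 3, #2→W-δ 1, #3→W-ε 6, #4→W-γ 1  ⇒ total 11.
Compare {W-α, W-γ, W-δ, W-ε}: total 12.
Compare {W-α, W-β, W-γ, W-δ}: total 13.
No size-4 selection does better; minimum is 11.

11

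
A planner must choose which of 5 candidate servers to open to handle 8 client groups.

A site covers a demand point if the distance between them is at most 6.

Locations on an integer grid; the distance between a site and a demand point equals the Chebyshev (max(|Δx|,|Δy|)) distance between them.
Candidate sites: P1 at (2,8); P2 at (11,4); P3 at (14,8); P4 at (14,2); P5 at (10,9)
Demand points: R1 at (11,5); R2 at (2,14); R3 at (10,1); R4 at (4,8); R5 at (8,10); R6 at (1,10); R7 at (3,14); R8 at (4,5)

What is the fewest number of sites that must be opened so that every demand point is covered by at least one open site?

Coverage sets (demand points within 6 of each site):
  P1: {R2, R4, R5, R6, R7, R8}
  P2: {R1, R3, R5}
  P3: {R1, R5}
  P4: {R1, R3}
  P5: {R1, R4, R5, R8}
No single site covers all 8 demand points.
But {P1, P2} covers everything, so the minimum is 2.

2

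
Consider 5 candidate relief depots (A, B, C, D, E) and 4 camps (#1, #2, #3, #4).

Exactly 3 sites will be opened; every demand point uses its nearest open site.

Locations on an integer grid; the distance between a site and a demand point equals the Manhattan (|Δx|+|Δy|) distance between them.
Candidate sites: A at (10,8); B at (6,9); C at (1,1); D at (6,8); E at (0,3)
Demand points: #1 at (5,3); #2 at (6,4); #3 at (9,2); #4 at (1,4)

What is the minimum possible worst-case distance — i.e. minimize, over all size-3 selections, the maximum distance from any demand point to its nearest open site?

Open {A, B, C}.
  Farthest demand point is #3 at distance 7 (to A); all others are ≤ 7.
With {A, B, E} the worst case is 7.
With {A, C, D} the worst case is 7.
No size-3 selection achieves below 7.

7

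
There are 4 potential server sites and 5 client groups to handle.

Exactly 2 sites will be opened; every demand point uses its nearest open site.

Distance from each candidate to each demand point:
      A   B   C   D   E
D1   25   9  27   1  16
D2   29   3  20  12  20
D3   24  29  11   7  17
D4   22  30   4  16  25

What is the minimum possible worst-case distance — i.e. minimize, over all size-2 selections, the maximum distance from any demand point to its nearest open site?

22

Open {D1, D4}.
  Farthest demand point is A at distance 22 (to D4); all others are ≤ 22.
With {D2, D4} the worst case is 22.
With {D1, D3} the worst case is 24.
No size-2 selection achieves below 22.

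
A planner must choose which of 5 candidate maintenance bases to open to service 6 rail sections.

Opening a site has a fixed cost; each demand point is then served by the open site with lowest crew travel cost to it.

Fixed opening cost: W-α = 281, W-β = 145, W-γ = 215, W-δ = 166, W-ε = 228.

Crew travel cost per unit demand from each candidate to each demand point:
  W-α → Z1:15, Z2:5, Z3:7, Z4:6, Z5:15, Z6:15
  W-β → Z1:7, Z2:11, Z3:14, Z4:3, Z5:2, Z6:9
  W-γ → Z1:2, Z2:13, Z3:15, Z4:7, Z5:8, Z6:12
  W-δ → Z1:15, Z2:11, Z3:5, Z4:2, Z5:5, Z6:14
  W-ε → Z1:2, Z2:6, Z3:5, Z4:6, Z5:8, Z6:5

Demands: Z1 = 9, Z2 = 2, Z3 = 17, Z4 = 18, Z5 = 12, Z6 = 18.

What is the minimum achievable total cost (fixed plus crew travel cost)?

Open {W-ε}: assign each demand point to its cheapest open site.
  Z1→W-ε 9×2=18, Z2→W-ε 2×6=12, Z3→W-ε 17×5=85, Z4→W-ε 18×6=108, Z5→W-ε 12×8=96, Z6→W-ε 18×5=90
  crew travel cost 409, fixed 228 → total 637.
Compare {W-β, W-ε}: crew travel cost 283 + fixed 373 = 656.
Compare {W-δ, W-ε}: crew travel cost 301 + fixed 394 = 695.
Compare {W-β, W-δ}: crew travel cost 392 + fixed 311 = 703.
All other subsets cost ≥ 656. Minimum total cost: 637.

637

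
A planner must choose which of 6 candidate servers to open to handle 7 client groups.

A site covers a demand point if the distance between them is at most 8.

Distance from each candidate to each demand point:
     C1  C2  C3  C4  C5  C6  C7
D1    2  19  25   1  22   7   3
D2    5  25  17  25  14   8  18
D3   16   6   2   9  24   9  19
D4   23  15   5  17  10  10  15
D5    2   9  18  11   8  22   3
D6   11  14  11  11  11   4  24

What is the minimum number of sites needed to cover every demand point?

Coverage sets (demand points within 8 of each site):
  D1: {C1, C4, C6, C7}
  D2: {C1, C6}
  D3: {C2, C3}
  D4: {C3}
  D5: {C1, C5, C7}
  D6: {C6}
No 2 sites suffice: every size-2 union leaves at least one demand point uncovered.
But {D1, D3, D5} covers everything, so the minimum is 3.

3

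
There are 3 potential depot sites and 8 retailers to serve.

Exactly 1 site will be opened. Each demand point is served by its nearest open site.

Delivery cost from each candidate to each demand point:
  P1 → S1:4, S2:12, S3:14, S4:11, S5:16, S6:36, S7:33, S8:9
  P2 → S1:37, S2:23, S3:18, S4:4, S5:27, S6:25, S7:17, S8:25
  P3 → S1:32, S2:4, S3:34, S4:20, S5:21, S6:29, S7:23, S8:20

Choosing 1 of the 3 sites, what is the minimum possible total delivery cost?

Open {P1}.
  S1→P1 4, S2→P1 12, S3→P1 14, S4→P1 11, S5→P1 16, S6→P1 36, S7→P1 33, S8→P1 9  ⇒ total 135.
Compare {P2}: total 176.
Compare {P3}: total 183.

135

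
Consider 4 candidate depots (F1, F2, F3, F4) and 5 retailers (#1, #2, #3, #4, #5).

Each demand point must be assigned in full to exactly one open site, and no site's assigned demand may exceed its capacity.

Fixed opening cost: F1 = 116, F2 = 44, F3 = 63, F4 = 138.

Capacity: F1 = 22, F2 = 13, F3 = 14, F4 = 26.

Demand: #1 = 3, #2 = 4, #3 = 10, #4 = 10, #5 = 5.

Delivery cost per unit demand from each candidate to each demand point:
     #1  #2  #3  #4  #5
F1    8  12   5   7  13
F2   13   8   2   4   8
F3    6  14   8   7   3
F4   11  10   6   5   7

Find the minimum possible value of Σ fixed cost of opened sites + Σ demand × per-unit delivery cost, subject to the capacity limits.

Open {F2, F4}; cheapest assignment that respects the capacities:
  F2 (cap 13, load 10): #3 — cost 10×2 = 20
  F4 (cap 26, load 22): #1, #2, #4, #5 — cost 3×11 + 4×10 + 10×5 + 5×7 = 158
  Shipping 178, fixed 182 → total 360.
  Any other capacity-feasible assignment to {F2, F4} ships for at least 178.
Compare {F3, F4}: its best feasible assignment gives total 384.
Compare {F1, F2}: its best feasible assignment gives total 387.
Every other set of open sites that can feasibly serve all demand totals ≥ 384 even under its best assignment. Minimum: 360.

360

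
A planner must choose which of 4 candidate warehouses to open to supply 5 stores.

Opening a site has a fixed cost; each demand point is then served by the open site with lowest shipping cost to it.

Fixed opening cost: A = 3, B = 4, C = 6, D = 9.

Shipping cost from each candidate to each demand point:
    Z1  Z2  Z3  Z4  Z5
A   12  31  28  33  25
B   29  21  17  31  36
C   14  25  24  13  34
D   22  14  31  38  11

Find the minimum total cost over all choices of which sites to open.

88

Open {B, C, D}: assign each demand point to its cheapest open site.
  Z1→C 14, Z2→D 14, Z3→B 17, Z4→C 13, Z5→D 11
  shipping cost 69, fixed 19 → total 88.
Compare {A, B, C, D}: shipping cost 67 + fixed 22 = 89.
Compare {C, D}: shipping cost 76 + fixed 15 = 91.
Compare {A, C, D}: shipping cost 74 + fixed 18 = 92.
All other subsets cost ≥ 89. Minimum total cost: 88.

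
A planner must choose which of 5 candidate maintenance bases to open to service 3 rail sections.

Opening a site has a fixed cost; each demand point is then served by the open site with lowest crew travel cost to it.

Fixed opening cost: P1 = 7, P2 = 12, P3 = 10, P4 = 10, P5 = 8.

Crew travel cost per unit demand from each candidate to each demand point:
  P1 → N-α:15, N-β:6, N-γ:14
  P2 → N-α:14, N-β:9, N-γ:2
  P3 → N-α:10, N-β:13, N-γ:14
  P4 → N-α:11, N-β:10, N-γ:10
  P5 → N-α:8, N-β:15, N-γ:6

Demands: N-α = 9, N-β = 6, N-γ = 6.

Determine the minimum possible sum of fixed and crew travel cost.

Open {P1, P2, P5}: assign each demand point to its cheapest open site.
  N-α→P5 9×8=72, N-β→P1 6×6=36, N-γ→P2 6×2=12
  crew travel cost 120, fixed 27 → total 147.
Compare {P1, P2, P3, P5}: crew travel cost 120 + fixed 37 = 157.
Compare {P1, P2, P4, P5}: crew travel cost 120 + fixed 37 = 157.
Compare {P2, P5}: crew travel cost 138 + fixed 20 = 158.
All other subsets cost ≥ 157. Minimum total cost: 147.

147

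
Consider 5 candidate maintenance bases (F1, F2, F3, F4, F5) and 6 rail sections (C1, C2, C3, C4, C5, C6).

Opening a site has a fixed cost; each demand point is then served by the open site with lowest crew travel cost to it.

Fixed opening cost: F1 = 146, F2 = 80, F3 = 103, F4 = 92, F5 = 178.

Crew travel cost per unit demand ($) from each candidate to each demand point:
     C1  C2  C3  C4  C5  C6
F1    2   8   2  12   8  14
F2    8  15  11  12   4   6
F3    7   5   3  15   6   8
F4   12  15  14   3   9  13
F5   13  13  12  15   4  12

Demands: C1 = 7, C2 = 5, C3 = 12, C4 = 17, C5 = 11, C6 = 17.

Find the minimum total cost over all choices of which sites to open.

558

Open {F3, F4}: assign each demand point to its cheapest open site.
  C1→F3 7×7=49, C2→F3 5×5=25, C3→F3 12×3=36, C4→F4 17×3=51, C5→F3 11×6=66, C6→F3 17×8=136
  crew travel cost 363, fixed 195 → total 558.
Compare {F2, F3, F4}: crew travel cost 307 + fixed 275 = 582.
Compare {F1, F2, F4}: crew travel cost 275 + fixed 318 = 593.
Compare {F2, F4}: crew travel cost 460 + fixed 172 = 632.
All other subsets cost ≥ 582. Minimum total cost: 558.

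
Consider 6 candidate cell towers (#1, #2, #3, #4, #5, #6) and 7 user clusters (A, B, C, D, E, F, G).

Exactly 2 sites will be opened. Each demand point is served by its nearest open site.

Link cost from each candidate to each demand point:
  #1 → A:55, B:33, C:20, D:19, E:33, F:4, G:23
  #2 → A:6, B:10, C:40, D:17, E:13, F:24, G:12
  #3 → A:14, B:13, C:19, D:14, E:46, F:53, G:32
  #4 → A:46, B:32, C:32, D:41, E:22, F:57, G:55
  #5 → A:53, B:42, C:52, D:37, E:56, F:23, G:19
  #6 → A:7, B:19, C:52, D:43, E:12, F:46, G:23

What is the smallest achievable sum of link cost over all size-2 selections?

Open {#1, #2}.
  A→#2 6, B→#2 10, C→#1 20, D→#2 17, E→#2 13, F→#1 4, G→#2 12  ⇒ total 82.
Compare {#2, #3}: total 98.
Compare {#1, #6}: total 104.
No size-2 selection does better; minimum is 82.

82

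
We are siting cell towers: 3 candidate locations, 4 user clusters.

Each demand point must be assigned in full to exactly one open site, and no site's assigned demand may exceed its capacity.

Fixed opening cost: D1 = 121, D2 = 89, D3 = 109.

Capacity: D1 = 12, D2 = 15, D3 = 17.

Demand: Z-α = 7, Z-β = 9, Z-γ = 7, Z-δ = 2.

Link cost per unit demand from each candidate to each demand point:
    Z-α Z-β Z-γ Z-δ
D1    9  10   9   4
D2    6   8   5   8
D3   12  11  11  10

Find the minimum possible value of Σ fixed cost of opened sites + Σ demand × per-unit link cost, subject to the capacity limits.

Open {D1, D2}; cheapest assignment that respects the capacities:
  D1 (cap 12, load 11): Z-β, Z-δ — cost 9×10 + 2×4 = 98
  D2 (cap 15, load 14): Z-α, Z-γ — cost 7×6 + 7×5 = 77
  Shipping 175, fixed 210 → total 385.
  Any other capacity-feasible assignment to {D1, D2} ships for at least 175.
Compare {D2, D3}: its best feasible assignment gives total 394.
Compare {D1, D3}: its best feasible assignment gives total 477.
Every other set of open sites that can feasibly serve all demand totals ≥ 394 even under its best assignment. Minimum: 385.

385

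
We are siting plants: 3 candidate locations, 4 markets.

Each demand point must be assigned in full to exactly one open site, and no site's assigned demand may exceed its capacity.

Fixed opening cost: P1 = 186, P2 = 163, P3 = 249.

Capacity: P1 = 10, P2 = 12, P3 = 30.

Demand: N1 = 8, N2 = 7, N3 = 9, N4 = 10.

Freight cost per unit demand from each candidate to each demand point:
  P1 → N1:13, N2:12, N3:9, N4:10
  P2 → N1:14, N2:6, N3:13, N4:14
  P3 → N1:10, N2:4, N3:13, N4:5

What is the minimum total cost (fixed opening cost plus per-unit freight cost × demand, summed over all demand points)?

674

Open {P1, P3}; cheapest assignment that respects the capacities:
  P1 (cap 10, load 9): N3 — cost 9×9 = 81
  P3 (cap 30, load 25): N1, N2, N4 — cost 8×10 + 7×4 + 10×5 = 158
  Shipping 239, fixed 435 → total 674.
  Any other capacity-feasible assignment to {P1, P3} ships for at least 239.
Compare {P2, P3}: its best feasible assignment gives total 687.
Compare {P1, P2, P3}: its best feasible assignment gives total 837.
Every other set of open sites that can feasibly serve all demand totals ≥ 687 even under its best assignment. Minimum: 674.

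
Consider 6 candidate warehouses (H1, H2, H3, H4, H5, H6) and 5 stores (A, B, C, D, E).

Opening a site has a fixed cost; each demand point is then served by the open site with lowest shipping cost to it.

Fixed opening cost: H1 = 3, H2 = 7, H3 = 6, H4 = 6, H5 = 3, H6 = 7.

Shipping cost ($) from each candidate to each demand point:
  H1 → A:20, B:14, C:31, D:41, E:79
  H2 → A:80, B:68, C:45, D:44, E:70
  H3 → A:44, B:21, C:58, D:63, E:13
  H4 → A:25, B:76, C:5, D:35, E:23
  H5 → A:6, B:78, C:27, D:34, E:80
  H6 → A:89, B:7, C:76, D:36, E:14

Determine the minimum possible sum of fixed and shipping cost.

Open {H4, H5, H6}: assign each demand point to its cheapest open site.
  A→H5 6, B→H6 7, C→H4 5, D→H5 34, E→H6 14
  shipping cost 66, fixed 16 → total 82.
Compare {H1, H4, H5, H6}: shipping cost 66 + fixed 19 = 85.
Compare {H3, H4, H5, H6}: shipping cost 65 + fixed 22 = 87.
Compare {H2, H4, H5, H6}: shipping cost 66 + fixed 23 = 89.
All other subsets cost ≥ 85. Minimum total cost: 82.

82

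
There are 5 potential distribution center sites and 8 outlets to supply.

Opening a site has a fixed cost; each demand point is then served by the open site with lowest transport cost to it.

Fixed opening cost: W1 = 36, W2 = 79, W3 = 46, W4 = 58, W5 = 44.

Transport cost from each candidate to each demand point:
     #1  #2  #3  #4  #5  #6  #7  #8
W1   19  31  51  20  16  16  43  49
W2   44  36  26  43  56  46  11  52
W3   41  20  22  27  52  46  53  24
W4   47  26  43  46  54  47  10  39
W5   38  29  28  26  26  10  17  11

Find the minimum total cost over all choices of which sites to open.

229

Open {W5}: assign each demand point to its cheapest open site.
  #1→W5 38, #2→W5 29, #3→W5 28, #4→W5 26, #5→W5 26, #6→W5 10, #7→W5 17, #8→W5 11
  transport cost 185, fixed 44 → total 229.
Compare {W1, W5}: transport cost 150 + fixed 80 = 230.
Compare {W3, W5}: transport cost 170 + fixed 90 = 260.
Compare {W1, W3, W5}: transport cost 135 + fixed 126 = 261.
All other subsets cost ≥ 230. Minimum total cost: 229.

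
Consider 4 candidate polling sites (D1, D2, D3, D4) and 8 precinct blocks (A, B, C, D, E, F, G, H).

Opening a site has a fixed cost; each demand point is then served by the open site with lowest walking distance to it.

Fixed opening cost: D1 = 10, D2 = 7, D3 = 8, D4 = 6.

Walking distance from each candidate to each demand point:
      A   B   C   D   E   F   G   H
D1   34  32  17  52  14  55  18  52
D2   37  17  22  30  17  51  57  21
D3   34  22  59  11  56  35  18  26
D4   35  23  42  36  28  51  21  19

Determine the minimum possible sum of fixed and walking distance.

190

Open {D2, D3}: assign each demand point to its cheapest open site.
  A→D3 34, B→D2 17, C→D2 22, D→D3 11, E→D2 17, F→D3 35, G→D3 18, H→D2 21
  walking distance 175, fixed 15 → total 190.
Compare {D1, D2, D3}: walking distance 167 + fixed 25 = 192.
Compare {D1, D3, D4}: walking distance 170 + fixed 24 = 194.
Compare {D2, D3, D4}: walking distance 173 + fixed 21 = 194.
All other subsets cost ≥ 192. Minimum total cost: 190.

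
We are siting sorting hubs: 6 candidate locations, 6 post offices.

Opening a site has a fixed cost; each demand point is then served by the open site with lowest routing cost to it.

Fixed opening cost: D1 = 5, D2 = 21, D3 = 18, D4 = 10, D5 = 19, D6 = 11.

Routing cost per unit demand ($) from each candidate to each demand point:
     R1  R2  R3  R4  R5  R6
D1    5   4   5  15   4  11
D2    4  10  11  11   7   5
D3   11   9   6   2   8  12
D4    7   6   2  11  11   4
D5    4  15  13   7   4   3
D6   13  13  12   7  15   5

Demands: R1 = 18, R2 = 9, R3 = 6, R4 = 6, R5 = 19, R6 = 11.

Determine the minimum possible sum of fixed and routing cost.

Open {D1, D3, D4, D5}: assign each demand point to its cheapest open site.
  R1→D5 18×4=72, R2→D1 9×4=36, R3→D4 6×2=12, R4→D3 6×2=12, R5→D1 19×4=76, R6→D5 11×3=33
  routing cost 241, fixed 52 → total 293.
Compare {D1, D3, D5}: routing cost 259 + fixed 42 = 301.
Compare {D1, D3, D4}: routing cost 270 + fixed 33 = 303.
Compare {D1, D3, D4, D5, D6}: routing cost 241 + fixed 63 = 304.
All other subsets cost ≥ 301. Minimum total cost: 293.

293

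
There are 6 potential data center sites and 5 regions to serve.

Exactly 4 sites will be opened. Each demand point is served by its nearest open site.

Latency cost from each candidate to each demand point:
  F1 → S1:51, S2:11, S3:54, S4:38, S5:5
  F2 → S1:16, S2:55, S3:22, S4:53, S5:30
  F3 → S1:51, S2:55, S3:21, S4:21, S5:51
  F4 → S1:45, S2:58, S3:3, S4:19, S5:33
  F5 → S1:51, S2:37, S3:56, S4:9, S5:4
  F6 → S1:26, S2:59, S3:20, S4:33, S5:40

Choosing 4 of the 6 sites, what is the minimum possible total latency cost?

43

Open {F1, F2, F4, F5}.
  S1→F2 16, S2→F1 11, S3→F4 3, S4→F5 9, S5→F5 4  ⇒ total 43.
Compare {F1, F4, F5, F6}: total 53.
Compare {F1, F2, F3, F4}: total 54.
No size-4 selection does better; minimum is 43.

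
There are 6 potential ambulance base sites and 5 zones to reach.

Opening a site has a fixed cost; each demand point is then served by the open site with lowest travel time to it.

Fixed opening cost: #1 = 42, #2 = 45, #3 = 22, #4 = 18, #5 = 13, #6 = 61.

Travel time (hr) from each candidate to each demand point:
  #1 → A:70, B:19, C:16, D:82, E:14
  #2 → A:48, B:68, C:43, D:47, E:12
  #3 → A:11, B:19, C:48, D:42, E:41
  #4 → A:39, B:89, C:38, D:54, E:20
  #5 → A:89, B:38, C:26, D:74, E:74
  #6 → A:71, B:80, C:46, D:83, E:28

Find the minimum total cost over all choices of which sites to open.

Open {#1, #3}: assign each demand point to its cheapest open site.
  A→#3 11, B→#1 19, C→#1 16, D→#3 42, E→#1 14
  travel time 102, fixed 64 → total 166.
Compare {#3, #4}: travel time 130 + fixed 40 = 170.
Compare {#3, #4, #5}: travel time 118 + fixed 53 = 171.
Compare {#3, #5}: travel time 139 + fixed 35 = 174.
All other subsets cost ≥ 170. Minimum total cost: 166.

166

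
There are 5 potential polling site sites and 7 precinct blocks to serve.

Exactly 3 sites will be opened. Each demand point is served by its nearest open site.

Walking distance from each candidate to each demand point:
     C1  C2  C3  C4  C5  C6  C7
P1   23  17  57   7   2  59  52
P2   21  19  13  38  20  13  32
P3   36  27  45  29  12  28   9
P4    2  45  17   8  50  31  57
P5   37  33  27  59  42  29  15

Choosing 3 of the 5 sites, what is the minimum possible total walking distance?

Open {P2, P3, P4}.
  C1→P4 2, C2→P2 19, C3→P2 13, C4→P4 8, C5→P3 12, C6→P2 13, C7→P3 9  ⇒ total 76.
Compare {P1, P2, P3}: total 82.
Compare {P1, P3, P4}: total 82.
No size-3 selection does better; minimum is 76.

76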